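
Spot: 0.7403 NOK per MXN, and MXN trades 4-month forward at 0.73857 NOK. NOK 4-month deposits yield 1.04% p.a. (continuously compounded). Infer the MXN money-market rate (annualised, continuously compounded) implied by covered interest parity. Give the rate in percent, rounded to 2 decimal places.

1.74%

T = 4/12 years.
CIP gives F = S · g_NOK/g_MXN, so g_NOK/g_MXN = 0.73857/0.7403 = 0.9976631.
NOK growth factor: e^(0.0104×4/12) = 1.0034727.
Hence g_MXN = 1.0058232.
r = ln(1.0058232)/(4/12) = 0.017419 → 1.74%.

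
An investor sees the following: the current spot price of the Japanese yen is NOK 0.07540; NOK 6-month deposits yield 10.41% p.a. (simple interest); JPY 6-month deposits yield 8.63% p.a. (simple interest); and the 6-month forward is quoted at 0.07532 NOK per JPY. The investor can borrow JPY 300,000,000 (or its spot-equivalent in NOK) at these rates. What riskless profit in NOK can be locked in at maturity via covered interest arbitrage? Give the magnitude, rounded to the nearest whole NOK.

NOK 226,354

T = 6/12 years.
Route A — deposit JPY, sell forward: 300,000,000 × 1.043150 × 0.07532 = NOK 23,571,017.40.
Route B — convert at spot, deposit NOK: 300,000,000 × 0.07540 × 1.052050 = NOK 23,797,371.00.
The quoted forward undervalues JPY, so borrow JPY, convert to NOK at spot, deposit the NOK at 10.41%, and buy JPY forward at 0.07532 to cover the loan.
The gap between the two covered legs is NOK 226,354.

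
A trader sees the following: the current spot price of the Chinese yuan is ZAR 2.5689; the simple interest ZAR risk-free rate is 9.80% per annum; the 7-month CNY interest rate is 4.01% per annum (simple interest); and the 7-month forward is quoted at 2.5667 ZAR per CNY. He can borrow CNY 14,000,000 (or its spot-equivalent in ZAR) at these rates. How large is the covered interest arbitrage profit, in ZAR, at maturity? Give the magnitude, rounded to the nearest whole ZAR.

ZAR 1,246,225

T = 7/12 years.
Invest the CNY and cover forward: 14,000,000 × 1.0233916667 × 2.5667 = ZAR 36,774,351.47.
Convert at spot and invest in ZAR: 14,000,000 × 2.5689 × 1.0571666667 = ZAR 38,020,576.30.
The quoted forward undervalues CNY, so borrow CNY, convert to ZAR at spot, deposit the ZAR at 9.80%, and buy CNY forward at 2.5667 to cover the loan.
Arbitrage profit = |36,774,351.47 − 38,020,576.30| = ZAR 1,246,225.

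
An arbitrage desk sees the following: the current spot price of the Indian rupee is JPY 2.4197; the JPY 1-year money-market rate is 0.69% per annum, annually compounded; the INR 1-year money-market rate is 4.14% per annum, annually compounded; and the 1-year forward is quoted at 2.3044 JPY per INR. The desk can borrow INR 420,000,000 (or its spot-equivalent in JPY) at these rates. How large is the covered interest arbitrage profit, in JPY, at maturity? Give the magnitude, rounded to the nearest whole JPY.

JPY 15,369,383

T = 1 year.
Route A — deposit INR, sell forward: 420,000,000 × 1.041400 × 2.3044 = JPY 1,007,916,907.20.
Route B — convert at spot, deposit JPY: 420,000,000 × 2.4197 × 1.006900 = JPY 1,023,286,290.60.
The quoted forward undervalues INR, so borrow INR, convert to JPY at spot, deposit the JPY at 0.69%, and buy INR forward at 2.3044 to cover the loan.
Arbitrage profit = |1,007,916,907.20 − 1,023,286,290.60| = JPY 15,369,383.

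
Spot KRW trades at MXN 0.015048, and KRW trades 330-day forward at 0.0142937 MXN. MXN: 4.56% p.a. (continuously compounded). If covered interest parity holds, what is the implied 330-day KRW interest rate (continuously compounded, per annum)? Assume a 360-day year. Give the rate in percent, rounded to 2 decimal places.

T = 330/360 years.
CIP gives F = S · g_MXN/g_KRW, so g_MXN/g_KRW = 0.0142937/0.015048 = 0.9498737.
MXN growth factor: e^(0.0456×330/360) = 1.0426859.
That pins the KRW growth at 1.097710.
r = ln(1.097710)/(330/360) = 0.101701 → 10.17%.

10.17%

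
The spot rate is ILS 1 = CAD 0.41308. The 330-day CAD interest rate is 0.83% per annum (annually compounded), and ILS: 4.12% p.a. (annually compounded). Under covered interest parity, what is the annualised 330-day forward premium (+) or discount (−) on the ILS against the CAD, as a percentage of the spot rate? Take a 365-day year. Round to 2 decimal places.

-3.16%

T = 330/365 years.
CIP forward (CAD per ILS) = 0.41308 × 1.0075011/1.0371768 = 0.40126096.
Annualised premium = (F − S)/S × (1/T) = (0.40126096 − 0.41308)/0.41308 ÷ (330/365) = -3.16%.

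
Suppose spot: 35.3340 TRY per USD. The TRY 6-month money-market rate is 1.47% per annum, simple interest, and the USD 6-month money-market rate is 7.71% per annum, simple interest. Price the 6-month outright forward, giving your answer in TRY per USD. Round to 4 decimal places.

34.2725

T = 6/12 years.
TRY accumulates by 1 + 0.0147×6/12 = 1.007350.
USD accumulates by 1 + 0.0771×6/12 = 1.038550.
CIP: F = S · (grow TRY)/(grow USD) = 35.334 × 1.007350/1.038550 = 34.272500 TRY per USD.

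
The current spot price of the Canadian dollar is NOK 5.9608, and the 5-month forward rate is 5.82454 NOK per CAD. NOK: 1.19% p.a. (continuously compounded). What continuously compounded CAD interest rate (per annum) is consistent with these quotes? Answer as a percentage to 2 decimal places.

6.74%

T = 5/12 years.
CIP gives F = S · g_NOK/g_CAD, so g_NOK/g_CAD = 5.82454/5.9608 = 0.9771407.
The NOK side grows by e^(0.0119×5/12) = 1.0049706.
Hence g_CAD = 1.028481.
Take logs: ln 1.028481 / (5/12) = 0.067399, so 6.74%.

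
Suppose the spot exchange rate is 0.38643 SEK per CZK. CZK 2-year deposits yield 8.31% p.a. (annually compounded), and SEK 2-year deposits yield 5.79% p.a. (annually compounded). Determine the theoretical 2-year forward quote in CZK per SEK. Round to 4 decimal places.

T = 2 years.
SEK growth factor: (1 + 0.0579)^2 = 1.1191524.
Growth of 1 CZK over T: (1 + 0.0831)^2 = 1.1731056.
So F = 0.38643 × 1.1191524 / 1.1731056 = 0.3686574 (SEK/CZK).
Quoted the other way: 1/0.3686574 = 2.7125 CZK per SEK.

2.7125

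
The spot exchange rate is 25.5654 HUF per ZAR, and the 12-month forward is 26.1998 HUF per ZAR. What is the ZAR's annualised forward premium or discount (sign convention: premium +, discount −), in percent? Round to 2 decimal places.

+2.48%

T = 1 year.
(F − S)/S = (26.1998 − 25.5654)/25.5654 = 0.0248148.
Per annum: 0.0248148 / 1 = 0.024815 = 2.48%.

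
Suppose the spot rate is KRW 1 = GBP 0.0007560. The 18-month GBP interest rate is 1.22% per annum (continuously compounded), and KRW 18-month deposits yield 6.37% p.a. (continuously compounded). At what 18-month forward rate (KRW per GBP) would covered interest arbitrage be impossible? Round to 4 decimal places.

T = 18/12 years.
GBP accumulates by e^(0.0122×18/12) = 1.0184684711.
KRW growth factor: e^(0.0637×18/12) = 1.1002638339.
So F = 0.000756 × 1.0184684711 / 1.1002638339 = 0.0006997977580 (GBP/KRW).
Quoted the other way: 1/0.0006997977580 = 1428.9843 KRW per GBP.

1428.9843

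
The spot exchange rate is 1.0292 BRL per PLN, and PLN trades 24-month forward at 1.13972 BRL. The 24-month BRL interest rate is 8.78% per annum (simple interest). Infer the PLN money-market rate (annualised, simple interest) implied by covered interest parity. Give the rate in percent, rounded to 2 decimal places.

3.08%

T = 2 years.
F/S = 1.13972/1.0292 = 1.1073844 = (growth of BRL) / (growth of PLN).
The BRL side grows by 1 + 0.0878×2 = 1.175600.
So the PLN growth factor = 1.0616007.
(1.0616007 − 1)/T = 0.030800, i.e. 3.08%.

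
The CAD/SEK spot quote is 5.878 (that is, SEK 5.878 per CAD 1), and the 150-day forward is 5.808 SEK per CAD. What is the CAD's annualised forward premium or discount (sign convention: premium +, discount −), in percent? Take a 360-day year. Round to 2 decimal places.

-2.86%

T = 150/360 years.
Period premium: (5.808 − 5.878)/5.878 = -0.0119088.
Per annum: -0.0119088 / (150/360) = -0.028581 = -2.86%.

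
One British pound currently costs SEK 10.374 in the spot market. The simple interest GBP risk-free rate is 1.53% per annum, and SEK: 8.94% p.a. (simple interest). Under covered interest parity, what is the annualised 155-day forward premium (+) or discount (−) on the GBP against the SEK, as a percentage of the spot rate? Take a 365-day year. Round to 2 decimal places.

T = 155/365 years.
No-arbitrage forward: 10.374 × 1.0379644 / 1.0064973 = 10.698332 SEK/GBP.
(F − S)/S ÷ T = (10.698332 − 10.374)/10.374/(155/365) = 0.073622 → 7.36%.

+7.36%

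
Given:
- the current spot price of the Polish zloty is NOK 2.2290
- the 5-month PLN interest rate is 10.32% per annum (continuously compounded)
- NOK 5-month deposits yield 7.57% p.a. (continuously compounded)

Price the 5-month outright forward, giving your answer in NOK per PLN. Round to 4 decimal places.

2.2036

T = 5/12 years.
NOK accumulates by e^(0.0757×5/12) = 1.0320444.
PLN accumulates by e^(0.1032×5/12) = 1.0439379.
So F = 2.229 × 1.0320444 / 1.0439379 = 2.203605 (NOK/PLN).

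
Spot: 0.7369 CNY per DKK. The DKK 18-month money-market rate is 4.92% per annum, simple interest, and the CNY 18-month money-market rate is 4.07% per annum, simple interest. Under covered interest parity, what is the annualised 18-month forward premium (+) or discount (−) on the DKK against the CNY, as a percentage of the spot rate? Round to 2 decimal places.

T = 18/12 years.
CIP forward (CNY per DKK) = 0.7369 × 1.061050/1.073800 = 0.7281503.
(F − S)/S ÷ T = (0.7281503 − 0.7369)/0.7369/(18/12) = -0.007916 → -0.79%.

-0.79%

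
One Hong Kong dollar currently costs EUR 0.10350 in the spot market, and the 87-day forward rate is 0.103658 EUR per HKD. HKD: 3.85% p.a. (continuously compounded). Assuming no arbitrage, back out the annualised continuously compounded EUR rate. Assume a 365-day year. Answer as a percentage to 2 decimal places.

T = 87/365 years.
CIP gives F = S · g_EUR/g_HKD, so g_EUR/g_HKD = 0.103658/0.1035 = 1.0015266.
The HKD side grows by e^(0.0385×87/365) = 1.0092189.
So the EUR growth factor = 1.0107596.
Take logs: ln 1.0107596 / (87/365) = 0.044900, so 4.49%.

4.49%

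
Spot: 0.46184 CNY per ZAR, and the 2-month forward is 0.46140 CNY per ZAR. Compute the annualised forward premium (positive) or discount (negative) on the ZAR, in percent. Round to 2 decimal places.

-0.57%

T = 2/12 years.
Period premium: (0.46140 − 0.46184)/0.46184 = -0.0009527.
Annualise by dividing by T: -0.0009527 / (2/12) = -0.005716 → -0.57%.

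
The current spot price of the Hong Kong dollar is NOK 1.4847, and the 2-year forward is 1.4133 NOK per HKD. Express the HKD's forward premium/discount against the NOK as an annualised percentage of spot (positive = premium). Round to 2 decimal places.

T = 2 years.
(F − S)/S = (1.4133 − 1.4847)/1.4847 = -0.0480905.
Per annum: -0.0480905 / 2 = -0.024045 = -2.40%.

-2.40%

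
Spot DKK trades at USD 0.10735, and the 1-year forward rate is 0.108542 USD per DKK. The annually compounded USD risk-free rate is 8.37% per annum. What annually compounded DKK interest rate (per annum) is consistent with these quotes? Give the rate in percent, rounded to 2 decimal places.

7.18%

T = 1 year.
F/S = 0.108542/0.10735 = 1.0111039 = (growth of USD) / (growth of DKK).
The USD side grows by (1 + 0.0837)^1 = 1.083700.
Hence g_DKK = 1.0717989.
Annualise: 1.0717989^(1/1) − 1 = 0.071799 = 7.18%.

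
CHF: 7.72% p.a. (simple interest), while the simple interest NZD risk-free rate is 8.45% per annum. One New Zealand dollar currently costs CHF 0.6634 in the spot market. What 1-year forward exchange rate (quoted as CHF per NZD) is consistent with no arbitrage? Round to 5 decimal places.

0.65893

T = 1 year.
Growth of 1 CHF over T: 1 + 0.0772×1 = 1.077200.
NZD growth factor: 1 + 0.0845×1 = 1.084500.
CIP: F = S · (grow CHF)/(grow NZD) = 0.6634 × 1.077200/1.084500 = 0.6589345 CHF per NZD.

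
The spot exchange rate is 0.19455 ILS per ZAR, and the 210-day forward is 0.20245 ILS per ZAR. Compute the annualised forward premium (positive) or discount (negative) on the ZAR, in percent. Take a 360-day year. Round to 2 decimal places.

+6.96%

T = 210/360 years.
ZAR trades forward at +4.06065% vs spot over the period.
Annualise by dividing by T: 0.0406065 / (210/360) = 0.069611 → 6.96%.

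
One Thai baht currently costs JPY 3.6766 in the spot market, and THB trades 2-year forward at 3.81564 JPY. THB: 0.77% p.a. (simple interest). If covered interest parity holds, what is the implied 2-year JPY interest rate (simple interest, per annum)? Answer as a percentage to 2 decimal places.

T = 2 years.
By CIP, F/S equals the JPY-to-THB growth ratio: 3.81564/3.6766 = 1.0378175.
THB growth factor: 1 + 0.0077×2 = 1.015400.
Hence g_JPY = 1.0537999.
r = (1.0537999 − 1)/2 = 0.026900 → 2.69%.

2.69%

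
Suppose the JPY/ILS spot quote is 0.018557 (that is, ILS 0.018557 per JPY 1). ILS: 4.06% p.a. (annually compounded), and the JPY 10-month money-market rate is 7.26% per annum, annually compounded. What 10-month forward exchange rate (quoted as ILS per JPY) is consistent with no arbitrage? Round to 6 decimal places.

0.018094

T = 10/12 years.
ILS accumulates by (1 + 0.0406)^(10/12) = 1.0337206.
JPY accumulates by (1 + 0.0726)^(10/12) = 1.0601439.
Forward (ILS per JPY) = 0.018557 × 1.0337206 / 1.0601439 = 0.01809448.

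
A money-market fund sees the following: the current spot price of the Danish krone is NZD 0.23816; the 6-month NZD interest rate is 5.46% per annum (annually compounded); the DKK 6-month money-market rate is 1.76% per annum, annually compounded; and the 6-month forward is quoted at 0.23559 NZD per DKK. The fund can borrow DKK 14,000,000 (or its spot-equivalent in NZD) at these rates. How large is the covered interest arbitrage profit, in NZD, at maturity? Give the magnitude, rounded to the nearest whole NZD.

NZD 96,897

T = 6/12 years.
Invest the DKK and cover forward: 14,000,000 × 1.008761617 × 0.23559 = NZD 3,327,158.09.
Convert at spot and invest in NZD: 14,000,000 × 0.23816 × 1.026937194 = NZD 3,424,055.07.
The quoted forward undervalues DKK, so borrow DKK, convert to NZD at spot, deposit the NZD at 5.46%, and buy DKK forward at 0.23559 to cover the loan.
The gap between the two covered legs is NZD 96,897.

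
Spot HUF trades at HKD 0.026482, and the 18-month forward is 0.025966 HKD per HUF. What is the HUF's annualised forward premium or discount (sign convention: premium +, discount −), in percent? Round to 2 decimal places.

T = 18/12 years.
HUF trades forward at -1.94849% vs spot over the period.
Annualise by dividing by T: -0.0194849 / (18/12) = -0.012990 → -1.30%.

-1.30%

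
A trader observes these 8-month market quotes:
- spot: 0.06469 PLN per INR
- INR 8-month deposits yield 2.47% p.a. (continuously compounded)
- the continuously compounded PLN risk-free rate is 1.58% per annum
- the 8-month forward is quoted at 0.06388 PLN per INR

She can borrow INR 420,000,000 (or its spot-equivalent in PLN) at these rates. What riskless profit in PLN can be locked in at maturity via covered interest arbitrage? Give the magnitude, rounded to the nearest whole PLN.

T = 8/12 years.
Route A — deposit INR, sell forward: 420,000,000 × 1.0166029895 × 0.06388 = PLN 27,275,051.57.
Route B — convert at spot, deposit PLN: 420,000,000 × 0.06469 × 1.0105890042 = PLN 27,457,501.13.
The quoted forward undervalues INR, so borrow INR, convert to PLN at spot, deposit the PLN at 1.58%, and buy INR forward at 0.06388 to cover the loan.
Arbitrage profit = |27,275,051.57 − 27,457,501.13| = PLN 182,450.

PLN 182,450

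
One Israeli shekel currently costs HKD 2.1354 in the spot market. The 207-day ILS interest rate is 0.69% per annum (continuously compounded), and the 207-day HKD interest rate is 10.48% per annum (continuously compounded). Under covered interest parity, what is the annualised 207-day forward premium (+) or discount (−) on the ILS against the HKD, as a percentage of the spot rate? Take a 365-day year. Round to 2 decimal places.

+10.07%

T = 207/365 years.
F = S · g_HKD/g_ILS = 2.1354 × 1.0612363/1.0039208 = 2.2573135.
(F − S)/S ÷ T = (2.2573135 − 2.1354)/2.1354/(207/365) = 0.100669 → 10.07%.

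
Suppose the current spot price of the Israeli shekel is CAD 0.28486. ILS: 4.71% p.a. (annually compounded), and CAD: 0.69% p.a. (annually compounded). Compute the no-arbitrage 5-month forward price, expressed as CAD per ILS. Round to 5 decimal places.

0.28025

T = 5/12 years.
CAD accumulates by (1 + 0.0069)^(5/12) = 1.0028692.
ILS growth factor: (1 + 0.0471)^(5/12) = 1.0193619.
Forward (CAD per ILS) = 0.28486 × 1.0028692 / 1.0193619 = 0.2802511.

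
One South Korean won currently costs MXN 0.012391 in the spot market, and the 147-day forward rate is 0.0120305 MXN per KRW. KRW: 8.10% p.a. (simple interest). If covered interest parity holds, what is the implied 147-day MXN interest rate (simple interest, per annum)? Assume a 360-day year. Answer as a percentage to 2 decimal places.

T = 147/360 years.
F/S = 0.0120305/0.012391 = 0.9709063 = (growth of MXN) / (growth of KRW).
KRW growth factor: 1 + 0.0810×147/360 = 1.033075.
Hence g_MXN = 1.003019.
(1.003019 − 1)/T = 0.007393, i.e. 0.74%.

0.74%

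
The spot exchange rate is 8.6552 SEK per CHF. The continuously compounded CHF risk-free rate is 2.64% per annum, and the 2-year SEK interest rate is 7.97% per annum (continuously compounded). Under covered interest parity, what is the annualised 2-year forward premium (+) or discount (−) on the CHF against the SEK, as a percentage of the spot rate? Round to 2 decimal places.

+5.62%

T = 2 years.
CIP forward (SEK per CHF) = 8.6552 × 1.172807/1.0542188 = 9.6288163.
(F − S)/S ÷ T = (9.6288163 − 8.6552)/8.6552/2 = 0.056245 → 5.62%.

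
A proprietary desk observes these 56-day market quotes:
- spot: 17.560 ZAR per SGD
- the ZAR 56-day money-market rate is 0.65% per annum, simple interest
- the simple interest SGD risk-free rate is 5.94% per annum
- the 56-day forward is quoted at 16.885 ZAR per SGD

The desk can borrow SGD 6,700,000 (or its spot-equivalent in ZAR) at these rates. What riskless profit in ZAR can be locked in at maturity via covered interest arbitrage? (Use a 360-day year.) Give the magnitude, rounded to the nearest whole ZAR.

ZAR 3,596,143

T = 56/360 years.
Keep in SGD, deliver into the forward: 6,700,000·1.009240·16.885 = ZAR 114,174,816.58.
Swap to ZAR now, deposit: 6,700,000·17.560·1.00101111111 = ZAR 117,770,959.24.
The quoted forward undervalues SGD, so borrow SGD, convert to ZAR at spot, deposit the ZAR at 0.65%, and buy SGD forward at 16.885 to cover the loan.
Arbitrage profit = |114,174,816.58 − 117,770,959.24| = ZAR 3,596,143.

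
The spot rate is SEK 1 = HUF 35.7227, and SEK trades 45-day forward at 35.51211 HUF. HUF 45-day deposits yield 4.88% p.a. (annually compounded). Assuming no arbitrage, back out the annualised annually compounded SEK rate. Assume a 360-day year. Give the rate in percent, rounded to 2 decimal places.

T = 45/360 years.
CIP gives F = S · g_HUF/g_SEK, so g_HUF/g_SEK = 35.51211/35.7227 = 0.9941049.
HUF growth factor: (1 + 0.0488)^(45/360) = 1.0059736.
That pins the SEK growth at 1.0119391.
Annualise: 1.0119391^(360/45) − 1 = 0.099601 = 9.96%.

9.96%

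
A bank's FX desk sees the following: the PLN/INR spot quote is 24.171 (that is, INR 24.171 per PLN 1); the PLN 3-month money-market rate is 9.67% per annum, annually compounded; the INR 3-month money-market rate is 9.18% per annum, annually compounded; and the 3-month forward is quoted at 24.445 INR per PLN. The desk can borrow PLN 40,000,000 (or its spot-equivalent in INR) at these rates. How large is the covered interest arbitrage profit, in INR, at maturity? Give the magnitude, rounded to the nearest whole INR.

T = 3/12 years.
Route A — deposit PLN, sell forward: 40,000,000 × 1.02334473821 × 24.445 = INR 1,000,626,485.02.
Route B — convert at spot, deposit INR: 40,000,000 × 24.171 × 1.02219975492 = INR 988,303,611.05.
The quoted forward overvalues PLN, so borrow INR, buy PLN at spot, deposit the PLN at 9.67%, and sell the proceeds forward at 24.445.
Profit = 1,000,626,485.02 − 988,303,611.05 = INR 12,322,874.

INR 12,322,874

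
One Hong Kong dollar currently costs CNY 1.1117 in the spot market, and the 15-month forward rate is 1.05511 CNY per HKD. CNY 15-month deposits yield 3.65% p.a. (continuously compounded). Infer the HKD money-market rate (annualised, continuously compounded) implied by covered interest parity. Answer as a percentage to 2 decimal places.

7.83%

T = 15/12 years.
CIP gives F = S · g_CNY/g_HKD, so g_CNY/g_HKD = 1.05511/1.1117 = 0.9490960.
The CNY side grows by e^(0.0365×15/12) = 1.0466818.
That pins the HKD growth at 1.1028197.
Take logs: ln 1.1028197 / (15/12) = 0.078296, so 7.83%.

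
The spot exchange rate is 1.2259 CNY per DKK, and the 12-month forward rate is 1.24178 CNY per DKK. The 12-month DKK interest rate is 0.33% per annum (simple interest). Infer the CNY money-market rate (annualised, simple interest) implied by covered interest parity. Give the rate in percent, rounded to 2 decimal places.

1.63%

T = 1 year.
By CIP, F/S equals the CNY-to-DKK growth ratio: 1.24178/1.2259 = 1.0129537.
The DKK side grows by 1 + 0.0033×1 = 1.003300.
That pins the CNY growth at 1.0162964.
(1.0162964 − 1)/T = 0.016296, i.e. 1.63%.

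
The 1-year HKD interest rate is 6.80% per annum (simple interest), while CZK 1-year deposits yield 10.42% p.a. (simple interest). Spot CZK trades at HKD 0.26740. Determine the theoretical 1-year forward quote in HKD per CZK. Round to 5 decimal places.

0.25863

T = 1 year.
HKD accumulates by 1 + 0.0680×1 = 1.068000.
CZK growth factor: 1 + 0.1042×1 = 1.104200.
Forward (HKD per CZK) = 0.2674 × 1.068000 / 1.104200 = 0.2586336.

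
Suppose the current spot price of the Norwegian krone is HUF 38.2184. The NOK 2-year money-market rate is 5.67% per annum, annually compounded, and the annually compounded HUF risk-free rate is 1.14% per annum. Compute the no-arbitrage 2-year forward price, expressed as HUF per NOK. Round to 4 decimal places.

35.0118

T = 2 years.
HUF growth factor: (1 + 0.0114)^2 = 1.02292996.
Growth of 1 NOK over T: (1 + 0.0567)^2 = 1.11661489.
So F = 38.2184 × 1.02292996 / 1.11661489 = 35.011844 (HUF/NOK).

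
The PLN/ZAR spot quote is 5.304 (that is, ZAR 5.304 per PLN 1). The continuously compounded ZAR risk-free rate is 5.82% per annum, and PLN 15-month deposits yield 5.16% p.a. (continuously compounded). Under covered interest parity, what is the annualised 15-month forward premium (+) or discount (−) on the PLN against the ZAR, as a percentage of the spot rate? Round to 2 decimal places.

T = 15/12 years.
CIP forward (ZAR per PLN) = 5.304 × 1.0754616/1.0666256 = 5.347939.
Annualised premium = (F − S)/S × (1/T) = (5.347939 − 5.304)/5.304 ÷ (15/12) = 0.66%.

+0.66%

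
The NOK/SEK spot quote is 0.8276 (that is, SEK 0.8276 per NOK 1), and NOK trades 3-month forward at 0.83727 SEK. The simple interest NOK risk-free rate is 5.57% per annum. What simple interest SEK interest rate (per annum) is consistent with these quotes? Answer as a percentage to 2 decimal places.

10.31%

T = 3/12 years.
By CIP, F/S equals the SEK-to-NOK growth ratio: 0.83727/0.8276 = 1.0116844.
NOK growth factor: 1 + 0.0557×3/12 = 1.013925.
That pins the SEK growth at 1.0257721.
(1.0257721 − 1)/T = 0.103088, i.e. 10.31%.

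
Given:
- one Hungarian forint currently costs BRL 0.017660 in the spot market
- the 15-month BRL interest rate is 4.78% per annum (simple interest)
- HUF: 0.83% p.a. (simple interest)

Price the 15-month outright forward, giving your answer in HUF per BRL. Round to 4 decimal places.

53.9869

T = 15/12 years.
Growth of 1 BRL over T: 1 + 0.0478×15/12 = 1.059750.
HUF accumulates by 1 + 0.0083×15/12 = 1.010375.
CIP: F = S · (grow BRL)/(grow HUF) = 0.01766 × 1.059750/1.010375 = 0.018523009 BRL per HUF.
Quoted the other way: 1/0.018523009 = 53.9869 HUF per BRL.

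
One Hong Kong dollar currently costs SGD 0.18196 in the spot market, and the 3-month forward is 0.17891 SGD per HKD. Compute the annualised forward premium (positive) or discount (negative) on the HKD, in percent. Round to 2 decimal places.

T = 3/12 years.
HKD trades forward at -1.67619% vs spot over the period.
Annualise by dividing by T: -0.0167619 / (3/12) = -0.067048 → -6.70%.

-6.70%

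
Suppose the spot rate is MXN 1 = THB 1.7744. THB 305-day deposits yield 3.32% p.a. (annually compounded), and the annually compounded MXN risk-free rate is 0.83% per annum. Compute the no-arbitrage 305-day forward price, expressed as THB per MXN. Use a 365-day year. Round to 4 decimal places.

1.8109

T = 305/365 years.
Growth of 1 THB over T: (1 + 0.0332)^(305/365) = 1.0276677.
Growth of 1 MXN over T: (1 + 0.0083)^(305/365) = 1.0069309.
CIP: F = S · (grow THB)/(grow MXN) = 1.7744 × 1.0276677/1.0069309 = 1.810942 THB per MXN.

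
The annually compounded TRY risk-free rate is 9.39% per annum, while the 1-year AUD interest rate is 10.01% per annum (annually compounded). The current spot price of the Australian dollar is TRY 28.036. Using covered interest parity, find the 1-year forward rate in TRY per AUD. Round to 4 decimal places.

27.8780

T = 1 year.
TRY accumulates by (1 + 0.0939)^1 = 1.093900.
AUD accumulates by (1 + 0.1001)^1 = 1.100100.
So F = 28.036 × 1.093900 / 1.100100 = 27.877993 (TRY/AUD).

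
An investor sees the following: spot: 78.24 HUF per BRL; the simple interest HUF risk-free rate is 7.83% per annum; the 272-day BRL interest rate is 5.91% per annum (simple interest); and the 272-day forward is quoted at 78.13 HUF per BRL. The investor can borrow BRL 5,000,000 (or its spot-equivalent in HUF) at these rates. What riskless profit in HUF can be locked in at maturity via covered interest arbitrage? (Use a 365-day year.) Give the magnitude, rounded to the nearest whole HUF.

HUF 6,171,491

T = 272/365 years.
Invest the BRL and cover forward: 5,000,000 × 1.04404164384 × 78.13 = HUF 407,854,868.17.
Convert at spot and invest in HUF: 5,000,000 × 78.24 × 1.05834958904 = HUF 414,026,359.23.
The quoted forward undervalues BRL, so borrow BRL, convert to HUF at spot, deposit the HUF at 7.83%, and buy BRL forward at 78.13 to cover the loan.
Profit = 414,026,359.23 − 407,854,868.17 = HUF 6,171,491.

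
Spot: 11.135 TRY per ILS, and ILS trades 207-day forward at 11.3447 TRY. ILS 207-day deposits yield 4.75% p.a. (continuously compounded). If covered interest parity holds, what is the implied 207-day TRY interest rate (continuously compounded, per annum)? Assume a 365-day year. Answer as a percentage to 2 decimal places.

8.04%

T = 207/365 years.
F/S = 11.3447/11.135 = 1.0188325 = (growth of TRY) / (growth of ILS).
The ILS side grows by e^(0.0475×207/365) = 1.0273045.
That pins the TRY growth at 1.0466512.
r = ln(1.0466512)/(207/365) = 0.080398 → 8.04%.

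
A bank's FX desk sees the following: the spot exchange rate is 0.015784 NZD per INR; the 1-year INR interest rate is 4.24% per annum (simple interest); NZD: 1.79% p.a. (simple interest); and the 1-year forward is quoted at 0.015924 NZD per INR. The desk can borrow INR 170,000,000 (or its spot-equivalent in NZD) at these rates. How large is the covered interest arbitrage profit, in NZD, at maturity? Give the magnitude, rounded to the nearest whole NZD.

NZD 90,549

T = 1 year.
Invest the INR and cover forward: 170,000,000 × 1.042400 × 0.015924 = NZD 2,821,860.19.
Convert at spot and invest in NZD: 170,000,000 × 0.015784 × 1.017900 = NZD 2,731,310.71.
The quoted forward overvalues INR, so borrow NZD, buy INR at spot, deposit the INR at 4.24%, and sell the proceeds forward at 0.015924.
Arbitrage profit = |2,821,860.19 − 2,731,310.71| = NZD 90,549.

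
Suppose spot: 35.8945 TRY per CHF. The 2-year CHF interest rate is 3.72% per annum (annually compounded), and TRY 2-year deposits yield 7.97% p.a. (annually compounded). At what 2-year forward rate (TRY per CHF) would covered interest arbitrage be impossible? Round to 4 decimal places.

T = 2 years.
TRY accumulates by (1 + 0.0797)^2 = 1.16575209.
Growth of 1 CHF over T: (1 + 0.0372)^2 = 1.07578384.
So F = 35.8945 × 1.16575209 / 1.07578384 = 38.896372 (TRY/CHF).

38.8964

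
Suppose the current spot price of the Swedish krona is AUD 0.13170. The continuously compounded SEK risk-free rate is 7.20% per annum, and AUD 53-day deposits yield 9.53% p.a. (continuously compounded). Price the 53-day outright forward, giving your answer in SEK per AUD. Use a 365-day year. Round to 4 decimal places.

T = 53/365 years.
AUD accumulates by e^(0.0953×53/365) = 1.0139343.
SEK accumulates by e^(0.0720×53/365) = 1.0105096.
So F = 0.1317 × 1.0139343 / 1.0105096 = 0.1321463 (AUD/SEK).
Quoted the other way: 1/0.1321463 = 7.5674 SEK per AUD.

7.5674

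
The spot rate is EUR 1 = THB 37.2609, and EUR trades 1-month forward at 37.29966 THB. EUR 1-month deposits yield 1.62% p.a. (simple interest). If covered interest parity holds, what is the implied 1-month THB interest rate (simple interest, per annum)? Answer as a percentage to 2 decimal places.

2.87%

T = 1/12 years.
CIP gives F = S · g_THB/g_EUR, so g_THB/g_EUR = 37.29966/37.2609 = 1.0010402.
The EUR side grows by 1 + 0.0162×1/12 = 1.001350.
Hence g_THB = 1.0023916.
r = (1.0023916 − 1)/(1/12) = 0.028699 → 2.87%.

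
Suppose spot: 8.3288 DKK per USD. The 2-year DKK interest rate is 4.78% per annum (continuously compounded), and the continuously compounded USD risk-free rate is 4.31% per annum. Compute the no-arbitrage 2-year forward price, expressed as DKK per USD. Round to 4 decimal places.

T = 2 years.
DKK accumulates by e^(0.0478×2) = 1.1003188.
USD accumulates by e^(0.0431×2) = 1.0900243.
Forward (DKK per USD) = 8.3288 × 1.1003188 / 1.0900243 = 8.407460.

8.4075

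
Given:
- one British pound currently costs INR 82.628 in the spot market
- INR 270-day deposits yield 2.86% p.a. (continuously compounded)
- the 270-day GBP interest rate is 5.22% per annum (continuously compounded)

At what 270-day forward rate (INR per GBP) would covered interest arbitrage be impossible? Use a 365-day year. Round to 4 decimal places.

81.1980

T = 270/365 years.
INR growth factor: e^(0.0286×270/365) = 1.02138154.
GBP accumulates by e^(0.0522×270/365) = 1.0393689.
So F = 82.628 × 1.02138154 / 1.0393689 = 81.198037 (INR/GBP).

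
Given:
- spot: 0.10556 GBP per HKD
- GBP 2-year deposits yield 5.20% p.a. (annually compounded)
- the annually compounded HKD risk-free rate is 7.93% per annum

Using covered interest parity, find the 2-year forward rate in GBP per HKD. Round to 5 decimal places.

T = 2 years.
GBP growth factor: (1 + 0.0520)^2 = 1.106704.
Growth of 1 HKD over T: (1 + 0.0793)^2 = 1.1648885.
Forward (GBP per HKD) = 0.10556 × 1.106704 / 1.1648885 = 0.1002874.

0.10029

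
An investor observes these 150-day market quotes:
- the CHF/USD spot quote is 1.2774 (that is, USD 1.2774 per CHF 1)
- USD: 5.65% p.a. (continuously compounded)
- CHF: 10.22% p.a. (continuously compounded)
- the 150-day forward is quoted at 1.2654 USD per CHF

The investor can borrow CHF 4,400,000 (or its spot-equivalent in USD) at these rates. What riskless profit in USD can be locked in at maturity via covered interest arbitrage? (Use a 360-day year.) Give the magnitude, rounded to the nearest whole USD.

T = 150/360 years.
Invest the CHF and cover forward: 4,400,000 × 1.043503011 × 1.2654 = USD 5,809,974.32.
Convert at spot and invest in USD: 4,400,000 × 1.2774 × 1.023820959 = USD 5,754,447.13.
The quoted forward overvalues CHF, so borrow USD, buy CHF at spot, deposit the CHF at 10.22%, and sell the proceeds forward at 1.2654.
Arbitrage profit = |5,809,974.32 − 5,754,447.13| = USD 55,527.

USD 55,527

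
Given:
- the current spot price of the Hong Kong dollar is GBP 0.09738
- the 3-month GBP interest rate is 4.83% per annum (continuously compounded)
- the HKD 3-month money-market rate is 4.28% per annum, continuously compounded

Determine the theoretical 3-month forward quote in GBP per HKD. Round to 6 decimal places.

0.097514

T = 3/12 years.
Growth of 1 GBP over T: e^(0.0483×3/12) = 1.0121482.
HKD growth factor: e^(0.0428×3/12) = 1.0107574.
So F = 0.09738 × 1.0121482 / 1.0107574 = 0.09751399 (GBP/HKD).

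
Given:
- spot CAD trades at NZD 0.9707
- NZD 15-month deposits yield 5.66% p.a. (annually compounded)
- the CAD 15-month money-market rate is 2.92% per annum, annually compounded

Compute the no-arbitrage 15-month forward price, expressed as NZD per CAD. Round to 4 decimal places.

T = 15/12 years.
Growth of 1 NZD over T: (1 + 0.0566)^(15/12) = 1.0712436.
CAD growth factor: (1 + 0.0292)^(15/12) = 1.0366323.
Forward (NZD per CAD) = 0.9707 × 1.0712436 / 1.0366323 = 1.003110.

1.0031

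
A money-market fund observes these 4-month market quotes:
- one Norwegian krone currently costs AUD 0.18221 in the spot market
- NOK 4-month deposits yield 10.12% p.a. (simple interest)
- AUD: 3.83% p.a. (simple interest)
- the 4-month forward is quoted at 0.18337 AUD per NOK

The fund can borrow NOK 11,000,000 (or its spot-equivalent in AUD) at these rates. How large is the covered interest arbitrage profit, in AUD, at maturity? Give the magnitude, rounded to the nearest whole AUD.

T = 4/12 years.
Invest the NOK and cover forward: 11,000,000 × 1.033733333 × 0.18337 = AUD 2,085,112.49.
Convert at spot and invest in AUD: 11,000,000 × 0.18221 × 1.012766667 = AUD 2,029,898.36.
The quoted forward overvalues NOK, so borrow AUD, buy NOK at spot, deposit the NOK at 10.12%, and sell the proceeds forward at 0.18337.
Arbitrage profit = |2,085,112.49 − 2,029,898.36| = AUD 55,214.

AUD 55,214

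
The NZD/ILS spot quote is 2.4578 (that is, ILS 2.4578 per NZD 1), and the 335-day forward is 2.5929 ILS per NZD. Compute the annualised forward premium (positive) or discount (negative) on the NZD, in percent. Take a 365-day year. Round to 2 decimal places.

+5.99%

T = 335/365 years.
Period premium: (2.5929 − 2.4578)/2.4578 = 0.0549679.
×(1/T) gives 5.99% p.a.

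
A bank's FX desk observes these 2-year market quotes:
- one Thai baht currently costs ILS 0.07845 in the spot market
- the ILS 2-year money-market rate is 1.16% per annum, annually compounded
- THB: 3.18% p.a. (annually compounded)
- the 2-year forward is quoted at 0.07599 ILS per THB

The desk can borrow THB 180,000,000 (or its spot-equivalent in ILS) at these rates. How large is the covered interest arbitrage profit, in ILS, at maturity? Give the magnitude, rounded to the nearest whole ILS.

T = 2 years.
Route A — deposit THB, sell forward: 180,000,000 × 1.06461124 × 0.07599 = ILS 14,561,965.46.
Route B — convert at spot, deposit ILS: 180,000,000 × 0.07845 × 1.02333456 = ILS 14,450,507.32.
The quoted forward overvalues THB, so borrow ILS, buy THB at spot, deposit the THB at 3.18%, and sell the proceeds forward at 0.07599.
Profit = 14,561,965.46 − 14,450,507.32 = ILS 111,458.

ILS 111,458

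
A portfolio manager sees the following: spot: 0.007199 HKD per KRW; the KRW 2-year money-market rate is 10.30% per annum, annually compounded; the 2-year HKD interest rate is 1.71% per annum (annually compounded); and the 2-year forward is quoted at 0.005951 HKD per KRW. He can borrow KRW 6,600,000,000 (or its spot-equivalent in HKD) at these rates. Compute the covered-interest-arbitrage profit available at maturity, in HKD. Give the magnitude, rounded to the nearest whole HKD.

T = 2 years.
Route A — deposit KRW, sell forward: 6,600,000,000 × 1.216609 × 0.005951 = HKD 47,784,265.05.
Route B — convert at spot, deposit HKD: 6,600,000,000 × 0.007199 × 1.03449241 = HKD 49,152,251.67.
The quoted forward undervalues KRW, so borrow KRW, convert to HKD at spot, deposit the HKD at 1.71%, and buy KRW forward at 0.005951 to cover the loan.
Arbitrage profit = |47,784,265.05 − 49,152,251.67| = HKD 1,367,987.

HKD 1,367,987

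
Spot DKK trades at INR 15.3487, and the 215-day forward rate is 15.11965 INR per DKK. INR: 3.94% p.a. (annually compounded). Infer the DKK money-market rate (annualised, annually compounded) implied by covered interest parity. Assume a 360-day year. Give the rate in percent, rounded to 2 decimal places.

T = 215/360 years.
By CIP, F/S equals the INR-to-DKK growth ratio: 15.11965/15.3487 = 0.9850769.
INR growth factor: (1 + 0.0394)^(215/360) = 1.0233472.
That pins the DKK growth at 1.0388501.
r = 1.0388501^(360/215) − 1 = 0.065900 → 6.59%.

6.59%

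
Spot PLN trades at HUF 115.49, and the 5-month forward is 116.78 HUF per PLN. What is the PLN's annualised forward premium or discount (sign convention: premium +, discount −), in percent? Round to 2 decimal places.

T = 5/12 years.
PLN trades forward at +1.11698% vs spot over the period.
Annualise by dividing by T: 0.0111698 / (5/12) = 0.026808 → 2.68%.

+2.68%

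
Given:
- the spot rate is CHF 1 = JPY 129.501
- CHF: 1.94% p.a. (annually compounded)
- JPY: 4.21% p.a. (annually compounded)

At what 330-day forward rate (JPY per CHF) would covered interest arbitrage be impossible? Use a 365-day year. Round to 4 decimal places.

132.1054

T = 330/365 years.
JPY growth factor: (1 + 0.0421)^(330/365) = 1.03798734.
CHF growth factor: (1 + 0.0194)^(330/365) = 1.017523526.
Forward (JPY per CHF) = 129.501 × 1.03798734 / 1.017523526 = 132.105445.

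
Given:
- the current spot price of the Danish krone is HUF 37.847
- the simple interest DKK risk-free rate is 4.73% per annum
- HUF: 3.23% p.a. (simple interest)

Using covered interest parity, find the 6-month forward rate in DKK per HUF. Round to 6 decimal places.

0.026617

T = 6/12 years.
Growth of 1 HUF over T: 1 + 0.0323×6/12 = 1.016150.
DKK accumulates by 1 + 0.0473×6/12 = 1.023650.
So F = 37.847 × 1.016150 / 1.023650 = 37.56971 (HUF/DKK).
Quoted the other way: 1/37.56971 = 0.026617 DKK per HUF.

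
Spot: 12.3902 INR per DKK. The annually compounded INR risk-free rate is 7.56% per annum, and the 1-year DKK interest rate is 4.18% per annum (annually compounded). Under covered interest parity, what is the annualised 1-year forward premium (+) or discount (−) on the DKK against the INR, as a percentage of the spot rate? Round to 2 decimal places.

T = 1 year.
F = S · g_INR/g_DKK = 12.3902 × 1.075600/1.041800 = 12.7921858.
Annualised premium = (F − S)/S × (1/T) = (12.7921858 − 12.3902)/12.3902 ÷ 1 = 3.24%.

+3.24%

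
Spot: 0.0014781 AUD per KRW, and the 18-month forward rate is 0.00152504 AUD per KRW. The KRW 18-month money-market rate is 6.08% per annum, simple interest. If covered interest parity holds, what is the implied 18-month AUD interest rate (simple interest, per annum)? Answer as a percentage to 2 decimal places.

T = 18/12 years.
By CIP, F/S equals the AUD-to-KRW growth ratio: 0.00152504/0.0014781 = 1.0317570.
KRW growth factor: 1 + 0.0608×18/12 = 1.091200.
That pins the AUD growth at 1.1258532.
(1.1258532 − 1)/T = 0.083902, i.e. 8.39%.

8.39%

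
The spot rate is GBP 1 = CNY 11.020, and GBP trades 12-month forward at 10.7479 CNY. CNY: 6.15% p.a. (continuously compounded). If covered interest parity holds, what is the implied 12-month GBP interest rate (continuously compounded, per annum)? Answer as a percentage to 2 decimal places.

T = 1 year.
CIP gives F = S · g_CNY/g_GBP, so g_CNY/g_GBP = 10.7479/11.02 = 0.9753085.
The CNY side grows by e^(0.0615×1) = 1.0634305.
So the GBP growth factor = 1.0903529.
r = ln(1.0903529)/1 = 0.086501 → 8.65%.

8.65%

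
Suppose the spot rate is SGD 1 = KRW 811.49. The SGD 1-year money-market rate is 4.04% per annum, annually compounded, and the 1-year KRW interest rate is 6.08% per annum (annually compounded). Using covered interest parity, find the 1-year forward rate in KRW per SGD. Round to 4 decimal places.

827.4016

T = 1 year.
KRW accumulates by (1 + 0.0608)^1 = 1.060800.
SGD growth factor: (1 + 0.0404)^1 = 1.040400.
Forward (KRW per SGD) = 811.49 × 1.060800 / 1.040400 = 827.401569.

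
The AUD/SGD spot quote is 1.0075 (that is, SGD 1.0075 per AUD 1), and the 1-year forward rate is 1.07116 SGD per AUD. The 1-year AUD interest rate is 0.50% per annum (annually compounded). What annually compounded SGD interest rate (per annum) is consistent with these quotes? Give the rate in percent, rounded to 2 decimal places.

T = 1 year.
F/S = 1.07116/1.0075 = 1.0631861 = (growth of SGD) / (growth of AUD).
AUD growth factor: (1 + 0.0050)^1 = 1.005000.
Hence g_SGD = 1.068502.
Annualise: 1.068502^(1/1) − 1 = 0.068502 = 6.85%.

6.85%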